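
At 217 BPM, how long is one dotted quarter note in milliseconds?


Working:
One quarter-note beat = 60000 / BPM = 60000 / 217 ms
Dotted quarter note = 3/2 × quarter note
Duration = 3/2 × 60000 / 217 = 90000 / 217
= 414.7 ms


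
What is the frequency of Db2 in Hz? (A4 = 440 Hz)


Let's work it out.
f = 440 × 2^(n/12) where n = semitones from A4
Db2: -32 semitones from A4
f = 440 × 2^(-32/12)
f = 69.30 Hz


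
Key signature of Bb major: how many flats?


Solution.
Flat major keys: C(0), F(1), Bb(2), Eb(3), Ab(4), Db(5), Gb(6), Cb(7)
Bb major has 2 flats
Order of flats: Bb Eb Ab Db Gb Cb Fb → first 2: Bb, Eb
= 2 flats


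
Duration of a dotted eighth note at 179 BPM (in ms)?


Step by step:
One quarter-note beat = 60000 / BPM = 60000 / 179 ms
Dotted eighth note = 3/4 × quarter note
Duration = 3/4 × 60000 / 179 = 45000 / 179
= 251.4 ms


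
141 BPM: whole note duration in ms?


One quarter-note beat = 60000 / BPM = 60000 / 141 ms
Whole note = 4 × quarter note
Duration = 4 × 60000 / 141 = 240000 / 141
= 1702.1 ms


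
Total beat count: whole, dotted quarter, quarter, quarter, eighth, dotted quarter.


Beat values:
  whole = 4 beats
  dotted quarter = 1.5 beats
  quarter = 1 beat
  quarter = 1 beat
  eighth = 0.5 beats
  dotted quarter = 1.5 beats
Sum = 4 + 1.5 + 1 + 1 + 0.5 + 1.5
= 9.5 beats


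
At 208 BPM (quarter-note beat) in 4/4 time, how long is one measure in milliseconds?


Quarter-note beat duration = 60000 / 208 ms
Beats per measure (4/4) = 4
One measure = 4 × 60000 / 208 = 240000 / 208 ms
= 1153.8 ms


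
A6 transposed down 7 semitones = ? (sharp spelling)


Step by step:
A6: chromatic position 9 in octave 6 → absolute = 6×12 + 9 = 81
Transpose down 7: 81 - 7 = 74
74 = 6×12 + 2 → D in octave 6
Result = D6


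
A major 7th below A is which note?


Solution.
A 7th spans 7 letter names, so from A we land on B
A major 7th = 11 semitones below A
Spell B at that pitch: Bb
= Bb


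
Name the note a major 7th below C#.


Working:
A 7th spans 7 letter names, so from C we land on D
A major 7th = 11 semitones below C#
Spell D at that pitch: D
= D


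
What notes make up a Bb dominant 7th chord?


Step by step:
Dominant 7th chord = root + major 3rd + perfect 5th + minor 7th
Seventh chords stack in thirds, so the letter names are B-D-F-A
Root: Bb
Major 3rd above Bb: D
Perfect 5th above Bb: F
Minor 7th above Bb: Ab
Chord = Bb D F Ab


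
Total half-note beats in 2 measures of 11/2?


Time signature 11/2: the bottom number 2 means the half note gets one count
The top number 11 means 11 half-note beats per measure
Total = 11 × 2 measures
= 22 half-note beats


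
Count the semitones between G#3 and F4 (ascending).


Working:
Absolute semitone position = octave×12 + chromatic position
G#3: 3×12 + 8 = 44
F4: 4×12 + 5 = 53
Difference = 53 - 44 = 9
= 9 semitones


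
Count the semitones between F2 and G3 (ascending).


Absolute semitone position = octave×12 + chromatic position
F2: 2×12 + 5 = 29
G3: 3×12 + 7 = 43
Difference = 43 - 29 = 14
= 14 semitones


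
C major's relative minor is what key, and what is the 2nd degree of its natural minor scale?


Working:
The relative minor shares the major's key signature and starts on its 6th degree
6th degree = a major 6th above the tonic; a major 6th above C is A
→ relative minor of C major is A minor
A natural minor scale: A B C D E F G
= A minor; 2nd degree = B


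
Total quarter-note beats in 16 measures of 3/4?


Time signature 3/4: the bottom number 4 means the quarter note gets one count
The top number 3 means 3 quarter-note beats per measure
Total = 3 × 16 measures
= 48 quarter-note beats


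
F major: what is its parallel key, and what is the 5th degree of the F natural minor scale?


Parallel keys share the same tonic but differ in mode
F major → parallel is F minor
F natural minor scale: F G Ab Bb C Db Eb
= F minor; 5th degree = C


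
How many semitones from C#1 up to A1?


Absolute semitone position = octave×12 + chromatic position
C#1: 1×12 + 1 = 13
A1: 1×12 + 9 = 21
Difference = 21 - 13 = 8
= 8 semitones


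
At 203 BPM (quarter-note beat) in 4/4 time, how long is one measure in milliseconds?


Let's work it out.
Quarter-note beat duration = 60000 / 203 ms
Beats per measure (4/4) = 4
One measure = 4 × 60000 / 203 = 240000 / 203 ms
= 1182.3 ms


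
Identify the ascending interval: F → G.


Letter names: F → G spans 2 letter names → a 2nd
Semitones: F → G = 2 half-steps
A 2nd of 2 semitones is a major 2nd
= major 2nd


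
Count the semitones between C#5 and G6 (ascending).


Absolute semitone position = octave×12 + chromatic position
C#5: 5×12 + 1 = 61
G6: 6×12 + 7 = 79
Difference = 79 - 61 = 18
= 18 semitones


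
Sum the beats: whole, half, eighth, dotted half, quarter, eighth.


Reasoning:
Beat values:
  whole = 4 beats
  half = 2 beats
  eighth = 0.5 beats
  dotted half = 3 beats
  quarter = 1 beat
  eighth = 0.5 beats
Sum = 4 + 2 + 0.5 + 3 + 1 + 0.5
= 11 beats


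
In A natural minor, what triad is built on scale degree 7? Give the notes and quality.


Reasoning:
A natural minor scale: A B C D E F G
Diatonic triad on degree 7 stacks scale notes 7, 2, 4: G B D
G→B = 4 semitones; G→D = 7 semitones → major triad
= G B D (major)


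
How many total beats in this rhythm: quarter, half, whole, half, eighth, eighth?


Let's work it out.
Beat values:
  quarter = 1 beat
  half = 2 beats
  whole = 4 beats
  half = 2 beats
  eighth = 0.5 beats
  eighth = 0.5 beats
Sum = 1 + 2 + 4 + 2 + 0.5 + 0.5
= 10 beats


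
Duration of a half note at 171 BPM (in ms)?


Step by step:
One quarter-note beat = 60000 / BPM = 60000 / 171 ms
Half note = 2 × quarter note
Duration = 2 × 60000 / 171 = 120000 / 171
= 701.8 ms


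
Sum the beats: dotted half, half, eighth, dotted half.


Reasoning:
Beat values:
  dotted half = 3 beats
  half = 2 beats
  eighth = 0.5 beats
  dotted half = 3 beats
Sum = 3 + 2 + 0.5 + 3
= 8.5 beats


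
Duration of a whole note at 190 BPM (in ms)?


One quarter-note beat = 60000 / BPM = 60000 / 190 ms
Whole note = 4 × quarter note
Duration = 4 × 60000 / 190 = 240000 / 190
= 1263.2 ms


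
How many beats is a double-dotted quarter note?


Step by step:
Base quarter note = 1 beat
Dot 1 adds half the previous value: +1/2
Dot 2 adds half the previous value: +1/4
One double-dotted quarter = 1 + 1/2 + 1/4 = 7/4
= 7/4 beats


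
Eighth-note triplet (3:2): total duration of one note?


Solution.
Triplet: 3 notes occupy the space of 2 eighth notes
Space = 2 × 1/2 = 1 beat
Each triplet note = 1 / 3 = 1/3 beats
= 1/3 beats


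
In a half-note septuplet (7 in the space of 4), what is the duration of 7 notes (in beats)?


Let's work it out.
Septuplet: 7 notes occupy the space of 4 half notes
Space = 4 × 2 = 8 beats
Each septuplet note = 8 / 7 = 8/7 beats
7 notes = 7 × 8/7 = 8
= 8 beats


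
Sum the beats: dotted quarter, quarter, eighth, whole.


Reasoning:
Beat values:
  dotted quarter = 1.5 beats
  quarter = 1 beat
  eighth = 0.5 beats
  whole = 4 beats
Sum = 1.5 + 1 + 0.5 + 4
= 7 beats


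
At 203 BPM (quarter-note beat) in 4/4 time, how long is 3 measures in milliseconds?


Solution.
Quarter-note beat duration = 60000 / 203 ms
Beats per measure (4/4) = 4
One measure = 4 × 60000 / 203 = 240000 / 203 ms
3 measures = 3 × 240000 / 203 = 720000 / 203
= 3546.8 ms


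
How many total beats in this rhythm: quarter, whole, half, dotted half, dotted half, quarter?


Working:
Beat values:
  quarter = 1 beat
  whole = 4 beats
  half = 2 beats
  dotted half = 3 beats
  dotted half = 3 beats
  quarter = 1 beat
Sum = 1 + 4 + 2 + 3 + 3 + 1
= 14 beats


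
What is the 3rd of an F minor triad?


Minor triad = root + minor 3rd (3 semitones) + perfect 5th (7 semitones)
A triad on F stacks thirds, so the chord tones use letter names F-A-C
Root: F
Minor 3rd above F: Ab
Perfect 5th above F: C
The 3rd = Ab


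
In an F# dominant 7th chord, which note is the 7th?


Dominant 7th chord = root + major 3rd + perfect 5th + minor 7th
Seventh chords stack in thirds, so the letter names are F-A-C-E
Root: F#
Major 3rd above F#: A#
Perfect 5th above F#: C#
Minor 7th above F#: E
The 7th = E


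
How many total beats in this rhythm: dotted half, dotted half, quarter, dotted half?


Beat values:
  dotted half = 3 beats
  dotted half = 3 beats
  quarter = 1 beat
  dotted half = 3 beats
Sum = 3 + 3 + 1 + 3
= 10 beats


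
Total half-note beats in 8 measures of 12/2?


Solution.
Time signature 12/2: the bottom number 2 means the half note gets one count
The top number 12 means 12 half-note beats per measure
Total = 12 × 8 measures
= 96 half-note beats


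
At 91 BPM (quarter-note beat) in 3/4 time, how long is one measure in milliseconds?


Quarter-note beat duration = 60000 / 91 ms
Beats per measure (3/4) = 3
One measure = 3 × 60000 / 91 = 180000 / 91 ms
= 1978.0 ms


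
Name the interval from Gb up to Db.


Letter names: G → D spans 5 letter names → a 5th
Semitones: Gb → Db = 7 half-steps
A 5th of 7 semitones is a perfect 5th
= perfect 5th


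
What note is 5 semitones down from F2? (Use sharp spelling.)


F2: chromatic position 5 in octave 2 → absolute = 2×12 + 5 = 29
Transpose down 5: 29 - 5 = 24
24 = 2×12 + 0 → C in octave 2
Result = C2


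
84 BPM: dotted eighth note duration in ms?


Let's work it out.
One quarter-note beat = 60000 / BPM = 60000 / 84 ms
Dotted eighth note = 3/4 × quarter note
Duration = 3/4 × 60000 / 84 = 45000 / 84
= 535.7 ms


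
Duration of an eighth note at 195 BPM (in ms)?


Reasoning:
One quarter-note beat = 60000 / BPM = 60000 / 195 ms
Eighth note = 1/2 × quarter note
Duration = 1/2 × 60000 / 195 = 30000 / 195
= 153.8 ms


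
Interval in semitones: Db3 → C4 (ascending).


Working:
Absolute semitone position = octave×12 + chromatic position
Db3: 3×12 + 1 = 37
C4: 4×12 + 0 = 48
Difference = 48 - 37 = 11
= 11 semitones


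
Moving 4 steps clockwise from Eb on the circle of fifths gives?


Each clockwise step on the circle of fifths moves up a perfect 5th
From Eb: Eb → Bb → F → C → G
= G


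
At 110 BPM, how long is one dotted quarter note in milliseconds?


Solution.
One quarter-note beat = 60000 / BPM = 60000 / 110 ms
Dotted quarter note = 3/2 × quarter note
Duration = 3/2 × 60000 / 110 = 90000 / 110
= 818.2 ms


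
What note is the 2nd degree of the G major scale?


Reasoning:
Major scale pattern: W-W-H-W-W-W-H (2-2-1-2-2-2-1 semitones)
Starting from G:
  G + 2 semitones → A
  A + 2 semitones → B
  B + 1 semitone → C
  C + 2 semitones → D
  D + 2 semitones → E
  E + 2 semitones → F#
  F# + 1 semitone → G
Scale: G A B C D E F#
Degree 2 = A


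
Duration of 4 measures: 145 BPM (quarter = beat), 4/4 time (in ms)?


Solution.
Quarter-note beat duration = 60000 / 145 ms
Beats per measure (4/4) = 4
One measure = 4 × 60000 / 145 = 240000 / 145 ms
4 measures = 4 × 240000 / 145 = 960000 / 145
= 6620.7 ms


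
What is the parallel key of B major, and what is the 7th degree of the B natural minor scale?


Parallel keys share the same tonic but differ in mode
B major → parallel is B minor
B natural minor scale: B C# D E F# G A
= B minor; 7th degree = A


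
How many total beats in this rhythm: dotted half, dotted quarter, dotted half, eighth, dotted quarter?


Solution.
Beat values:
  dotted half = 3 beats
  dotted quarter = 1.5 beats
  dotted half = 3 beats
  eighth = 0.5 beats
  dotted quarter = 1.5 beats
Sum = 3 + 1.5 + 3 + 0.5 + 1.5
= 9.5 beats


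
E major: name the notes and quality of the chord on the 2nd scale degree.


Solution.
E major scale: E F# G# A B C# D#
Diatonic triad on degree 2 stacks scale notes 2, 4, 6: F# A C#
F#→A = 3 semitones; F#→C# = 7 semitones → minor triad
= F# A C# (minor)


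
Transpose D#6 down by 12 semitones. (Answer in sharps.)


Solution.
D#6: chromatic position 3 in octave 6 → absolute = 6×12 + 3 = 75
Transpose down 12: 75 - 12 = 63
63 = 5×12 + 3 → D# in octave 5
Result = D#5


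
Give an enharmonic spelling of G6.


Enharmonic notes sound the same pitch but are spelled with different letter names
G and Abb name the same pitch class
= Abb6


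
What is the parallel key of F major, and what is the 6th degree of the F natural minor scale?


Reasoning:
Parallel keys share the same tonic but differ in mode
F major → parallel is F minor
F natural minor scale: F G Ab Bb C Db Eb
= F minor; 6th degree = Db


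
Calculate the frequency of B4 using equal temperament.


f = 440 × 2^(n/12) where n = semitones from A4
B4: 2 semitones from A4
f = 440 × 2^(2/12)
f = 493.88 Hz


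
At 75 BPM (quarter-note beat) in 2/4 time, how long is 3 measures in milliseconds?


Reasoning:
Quarter-note beat duration = 60000 / 75 ms
Beats per measure (2/4) = 2
One measure = 2 × 60000 / 75 = 120000 / 75 ms
3 measures = 3 × 120000 / 75 = 360000 / 75
= 4800.0 ms


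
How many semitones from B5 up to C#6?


Working:
Absolute semitone position = octave×12 + chromatic position
B5: 5×12 + 11 = 71
C#6: 6×12 + 1 = 73
Difference = 73 - 71 = 2
= 2 semitones


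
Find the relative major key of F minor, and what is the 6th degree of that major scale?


Let's work it out.
The relative major shares the key signature and is a minor 3rd above the minor tonic
A minor 3rd above F is Ab
→ relative major of F minor is Ab major
Ab major scale: Ab Bb C Db Eb F G
= Ab major; 6th degree = F


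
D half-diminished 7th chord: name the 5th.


Step by step:
Half-diminished 7th chord = root + minor 3rd + diminished 5th + minor 7th
Seventh chords stack in thirds, so the letter names are D-F-A-C
Root: D
Minor 3rd above D: F
Diminished 5th above D: Ab
Minor 7th above D: C
The 5th = Ab


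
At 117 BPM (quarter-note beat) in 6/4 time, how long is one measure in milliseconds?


Step by step:
Quarter-note beat duration = 60000 / 117 ms
Beats per measure (6/4) = 6
One measure = 6 × 60000 / 117 = 360000 / 117 ms
= 3076.9 ms


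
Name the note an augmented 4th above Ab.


Working:
A 4th spans 4 letter names, so from A we land on D
An augmented 4th = 6 semitones above Ab
Spell D at that pitch: D
= D


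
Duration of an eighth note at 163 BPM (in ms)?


Solution.
One quarter-note beat = 60000 / BPM = 60000 / 163 ms
Eighth note = 1/2 × quarter note
Duration = 1/2 × 60000 / 163 = 30000 / 163
= 184.0 ms


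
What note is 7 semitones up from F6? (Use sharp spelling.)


Reasoning:
F6: chromatic position 5 in octave 6 → absolute = 6×12 + 5 = 77
Transpose up 7: 77 + 7 = 84
84 = 7×12 + 0 → C in octave 7
Result = C7


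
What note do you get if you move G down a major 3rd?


major 3rd: 3 letter names, 4 semitones
Letter: G - 2 → E
Pitch: G - 4 semitones, spelled as an E → Eb
= Eb


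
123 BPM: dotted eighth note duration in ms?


Solution.
One quarter-note beat = 60000 / BPM = 60000 / 123 ms
Dotted eighth note = 3/4 × quarter note
Duration = 3/4 × 60000 / 123 = 45000 / 123
= 365.9 ms


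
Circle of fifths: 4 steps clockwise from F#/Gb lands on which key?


Let's work it out.
Each clockwise step on the circle of fifths moves up a perfect 5th
From F#/Gb: F#/Gb → Db → Ab → Eb → Bb
= Bb


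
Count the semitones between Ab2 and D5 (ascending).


Solution.
Absolute semitone position = octave×12 + chromatic position
Ab2: 2×12 + 8 = 32
D5: 5×12 + 2 = 62
Difference = 62 - 32 = 30
= 30 semitones


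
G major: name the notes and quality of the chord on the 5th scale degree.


Let's work it out.
G major scale: G A B C D E F#
Diatonic triad on degree 5 stacks scale notes 5, 7, 2: D F# A
D→F# = 4 semitones; D→A = 7 semitones → major triad
= D F# A (major)


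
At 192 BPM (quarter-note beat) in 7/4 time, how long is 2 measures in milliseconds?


Quarter-note beat duration = 60000 / 192 ms
Beats per measure (7/4) = 7
One measure = 7 × 60000 / 192 = 420000 / 192 ms
2 measures = 2 × 420000 / 192 = 840000 / 192
= 4375.0 ms


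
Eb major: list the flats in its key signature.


Working:
Flat major keys: C(0), F(1), Bb(2), Eb(3), Ab(4), Db(5), Gb(6), Cb(7)
Eb major has 3 flats
Order of flats: Bb Eb Ab Db Gb Cb Fb → first 3: Bb, Eb, Ab
= Bb, Eb, Ab


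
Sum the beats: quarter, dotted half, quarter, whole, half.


Reasoning:
Beat values:
  quarter = 1 beat
  dotted half = 3 beats
  quarter = 1 beat
  whole = 4 beats
  half = 2 beats
Sum = 1 + 3 + 1 + 4 + 2
= 11 beats


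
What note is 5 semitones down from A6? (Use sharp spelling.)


Step by step:
A6: chromatic position 9 in octave 6 → absolute = 6×12 + 9 = 81
Transpose down 5: 81 - 5 = 76
76 = 6×12 + 4 → E in octave 6
Result = E6


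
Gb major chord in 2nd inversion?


Reasoning:
Root position: Gb Bb Db
2nd inversion: move root and 3rd up an octave
Bass note: Db
Notes (bottom to top) = Db Gb Bb


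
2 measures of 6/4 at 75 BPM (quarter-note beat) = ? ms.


Solution.
Quarter-note beat duration = 60000 / 75 ms
Beats per measure (6/4) = 6
One measure = 6 × 60000 / 75 = 360000 / 75 ms
2 measures = 2 × 360000 / 75 = 720000 / 75
= 9600.0 ms


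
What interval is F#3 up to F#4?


Letter names: F → F spans 8 letter names → an octave
Semitones: F#3 → F#4 = 12 half-steps
An octave of 12 semitones is a perfect octave
= perfect octave


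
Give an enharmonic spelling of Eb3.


Solution.
Enharmonic notes sound the same pitch but are spelled with different letter names
Eb and D# name the same pitch class
= D#3


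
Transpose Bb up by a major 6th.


major 6th: 6 letter names, 9 semitones
Letter: B + 5 → G
Pitch: Bb + 9 semitones, spelled as a G → G
= G


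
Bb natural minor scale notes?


Solution.
Natural minor scale pattern: W-H-W-W-H-W-W (2-1-2-2-1-2-2 semitones)
Starting from Bb:
  Bb + 2 semitones → C
  C + 1 semitone → Db
  Db + 2 semitones → Eb
  Eb + 2 semitones → F
  F + 1 semitone → Gb
  Gb + 2 semitones → Ab
  Ab + 2 semitones → Bb
Scale = Bb C Db Eb F Gb Ab


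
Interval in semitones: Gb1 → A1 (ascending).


Absolute semitone position = octave×12 + chromatic position
Gb1: 1×12 + 6 = 18
A1: 1×12 + 9 = 21
Difference = 21 - 18 = 3
= 3 semitones


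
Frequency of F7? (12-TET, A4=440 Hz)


f = 440 × 2^(n/12) where n = semitones from A4
F7: 32 semitones from A4
f = 440 × 2^(32/12)
f = 2793.83 Hz


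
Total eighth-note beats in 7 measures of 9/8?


Let's work it out.
Time signature 9/8: the bottom number 8 means the eighth note gets one count
The top number 9 means 9 eighth-note beats per measure
Total = 9 × 7 measures
= 63 eighth-note beats


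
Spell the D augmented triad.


Augmented triad = root + major 3rd (4 semitones) + augmented 5th (8 semitones)
A triad on D stacks thirds, so the chord tones use letter names D-F-A
Root: D
Major 3rd above D: F#
Augmented 5th above D: A#
Chord = D F# A#


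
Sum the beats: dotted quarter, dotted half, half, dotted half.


Solution.
Beat values:
  dotted quarter = 1.5 beats
  dotted half = 3 beats
  half = 2 beats
  dotted half = 3 beats
Sum = 1.5 + 3 + 2 + 3
= 9.5 beats


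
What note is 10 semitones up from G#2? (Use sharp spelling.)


Let's work it out.
G#2: chromatic position 8 in octave 2 → absolute = 2×12 + 8 = 32
Transpose up 10: 32 + 10 = 42
42 = 3×12 + 6 → F# in octave 3
Result = F#3


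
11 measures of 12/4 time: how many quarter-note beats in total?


Time signature 12/4: the bottom number 4 means the quarter note gets one count
The top number 12 means 12 quarter-note beats per measure
Total = 12 × 11 measures
= 132 quarter-note beats


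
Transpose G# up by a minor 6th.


Step by step:
minor 6th: 6 letter names, 8 semitones
Letter: G + 5 → E
Pitch: G# + 8 semitones, spelled as an E → E
= E


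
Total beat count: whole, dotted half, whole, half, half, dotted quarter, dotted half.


Solution.
Beat values:
  whole = 4 beats
  dotted half = 3 beats
  whole = 4 beats
  half = 2 beats
  half = 2 beats
  dotted quarter = 1.5 beats
  dotted half = 3 beats
Sum = 4 + 3 + 4 + 2 + 2 + 1.5 + 3
= 19.5 beats


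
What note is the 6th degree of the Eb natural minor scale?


Natural minor scale pattern: W-H-W-W-H-W-W (2-1-2-2-1-2-2 semitones)
Starting from Eb:
  Eb + 2 semitones → F
  F + 1 semitone → Gb
  Gb + 2 semitones → Ab
  Ab + 2 semitones → Bb
  Bb + 1 semitone → Cb
  Cb + 2 semitones → Db
  Db + 2 semitones → Eb
Scale: Eb F Gb Ab Bb Cb Db
Degree 6 = Cb


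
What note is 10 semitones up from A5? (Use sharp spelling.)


A5: chromatic position 9 in octave 5 → absolute = 5×12 + 9 = 69
Transpose up 10: 69 + 10 = 79
79 = 6×12 + 7 → G in octave 6
Result = G6


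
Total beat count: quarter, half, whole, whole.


Solution.
Beat values:
  quarter = 1 beat
  half = 2 beats
  whole = 4 beats
  whole = 4 beats
Sum = 1 + 2 + 4 + 4
= 11 beats


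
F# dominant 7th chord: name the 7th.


Dominant 7th chord = root + major 3rd + perfect 5th + minor 7th
Seventh chords stack in thirds, so the letter names are F-A-C-E
Root: F#
Major 3rd above F#: A#
Perfect 5th above F#: C#
Minor 7th above F#: E
The 7th = E


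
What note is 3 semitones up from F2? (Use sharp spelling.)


Solution.
F2: chromatic position 5 in octave 2 → absolute = 2×12 + 5 = 29
Transpose up 3: 29 + 3 = 32
32 = 2×12 + 8 → G# in octave 2
Result = G#2


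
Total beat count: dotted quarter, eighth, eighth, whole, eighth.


Let's work it out.
Beat values:
  dotted quarter = 1.5 beats
  eighth = 0.5 beats
  eighth = 0.5 beats
  whole = 4 beats
  eighth = 0.5 beats
Sum = 1.5 + 0.5 + 0.5 + 4 + 0.5
= 7 beats


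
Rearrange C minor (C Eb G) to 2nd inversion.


Root position: C Eb G
2nd inversion: move root and 3rd up an octave
Bass note: G
Notes (bottom to top) = G C Eb


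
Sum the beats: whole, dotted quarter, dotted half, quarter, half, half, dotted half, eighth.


Working:
Beat values:
  whole = 4 beats
  dotted quarter = 1.5 beats
  dotted half = 3 beats
  quarter = 1 beat
  half = 2 beats
  half = 2 beats
  dotted half = 3 beats
  eighth = 0.5 beats
Sum = 4 + 1.5 + 3 + 1 + 2 + 2 + 3 + 0.5
= 17 beats


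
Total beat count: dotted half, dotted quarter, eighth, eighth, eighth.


Solution.
Beat values:
  dotted half = 3 beats
  dotted quarter = 1.5 beats
  eighth = 0.5 beats
  eighth = 0.5 beats
  eighth = 0.5 beats
Sum = 3 + 1.5 + 0.5 + 0.5 + 0.5
= 6 beats


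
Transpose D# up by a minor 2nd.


Reasoning:
minor 2nd: 2 letter names, 1 semitones
Letter: D + 1 → E
Pitch: D# + 1 semitones, spelled as an E → E
= E


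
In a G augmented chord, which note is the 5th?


Augmented triad = root + major 3rd (4 semitones) + augmented 5th (8 semitones)
A triad on G stacks thirds, so the chord tones use letter names G-B-D
Root: G
Major 3rd above G: B
Augmented 5th above G: D#
The 5th = D#


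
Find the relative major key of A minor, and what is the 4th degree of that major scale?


Step by step:
The relative major shares the key signature and is a minor 3rd above the minor tonic
A minor 3rd above A is C
→ relative major of A minor is C major
C major scale: C D E F G A B
= C major; 4th degree = F


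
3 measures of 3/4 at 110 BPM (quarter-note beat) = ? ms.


Quarter-note beat duration = 60000 / 110 ms
Beats per measure (3/4) = 3
One measure = 3 × 60000 / 110 = 180000 / 110 ms
3 measures = 3 × 180000 / 110 = 540000 / 110
= 4909.1 ms


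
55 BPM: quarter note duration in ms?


One quarter-note beat = 60000 / BPM = 60000 / 55 ms
Duration = 60000 / 55
= 1090.9 ms


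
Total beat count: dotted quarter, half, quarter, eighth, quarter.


Reasoning:
Beat values:
  dotted quarter = 1.5 beats
  half = 2 beats
  quarter = 1 beat
  eighth = 0.5 beats
  quarter = 1 beat
Sum = 1.5 + 2 + 1 + 0.5 + 1
= 6 beats


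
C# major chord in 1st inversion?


Reasoning:
Root position: C# E# G#
1st inversion: move root up an octave
Bass note: E#
Notes (bottom to top) = E# G# C#


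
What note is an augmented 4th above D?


A 4th spans 4 letter names, so from D we land on G
An augmented 4th = 6 semitones above D
Spell G at that pitch: G#
= G#


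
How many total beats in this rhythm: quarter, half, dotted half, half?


Beat values:
  quarter = 1 beat
  half = 2 beats
  dotted half = 3 beats
  half = 2 beats
Sum = 1 + 2 + 3 + 2
= 8 beats


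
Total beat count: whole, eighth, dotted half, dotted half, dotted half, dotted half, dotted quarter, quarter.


Let's work it out.
Beat values:
  whole = 4 beats
  eighth = 0.5 beats
  dotted half = 3 beats
  dotted half = 3 beats
  dotted half = 3 beats
  dotted half = 3 beats
  dotted quarter = 1.5 beats
  quarter = 1 beat
Sum = 4 + 0.5 + 3 + 3 + 3 + 3 + 1.5 + 1
= 19 beats


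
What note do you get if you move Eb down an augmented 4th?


Solution.
augmented 4th: 4 letter names, 6 semitones
Letter: E - 3 → B
Pitch: Eb - 6 semitones, spelled as a B → Bbb
= Bbb


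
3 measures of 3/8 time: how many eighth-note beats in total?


Solution.
Time signature 3/8: the bottom number 8 means the eighth note gets one count
The top number 3 means 3 eighth-note beats per measure
Total = 3 × 3 measures
= 9 eighth-note beats


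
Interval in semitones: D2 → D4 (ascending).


Solution.
Absolute semitone position = octave×12 + chromatic position
D2: 2×12 + 2 = 26
D4: 4×12 + 2 = 50
Difference = 50 - 26 = 24
= 24 semitones


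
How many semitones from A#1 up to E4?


Let's work it out.
Absolute semitone position = octave×12 + chromatic position
A#1: 1×12 + 10 = 22
E4: 4×12 + 4 = 52
Difference = 52 - 22 = 30
= 30 semitones


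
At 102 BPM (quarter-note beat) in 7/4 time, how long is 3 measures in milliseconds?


Quarter-note beat duration = 60000 / 102 ms
Beats per measure (7/4) = 7
One measure = 7 × 60000 / 102 = 420000 / 102 ms
3 measures = 3 × 420000 / 102 = 1260000 / 102
= 12352.9 ms


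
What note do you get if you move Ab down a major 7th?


Working:
major 7th: 7 letter names, 11 semitones
Letter: A - 6 → B
Pitch: Ab - 11 semitones, spelled as a B → Bbb
= Bbb


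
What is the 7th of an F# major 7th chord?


Step by step:
Major 7th chord = root + major 3rd + perfect 5th + major 7th
Seventh chords stack in thirds, so the letter names are F-A-C-E
Root: F#
Major 3rd above F#: A#
Perfect 5th above F#: C#
Major 7th above F#: E#
The 7th = E#


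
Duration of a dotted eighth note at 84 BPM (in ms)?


One quarter-note beat = 60000 / BPM = 60000 / 84 ms
Dotted eighth note = 3/4 × quarter note
Duration = 3/4 × 60000 / 84 = 45000 / 84
= 535.7 ms


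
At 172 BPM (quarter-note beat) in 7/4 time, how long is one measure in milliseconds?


Step by step:
Quarter-note beat duration = 60000 / 172 ms
Beats per measure (7/4) = 7
One measure = 7 × 60000 / 172 = 420000 / 172 ms
= 2441.9 ms


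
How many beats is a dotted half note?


Step by step:
Base half note = 2 beats
Dot 1 adds half the previous value: +1
One dotted half = 2 + 1 = 3
= 3 beats


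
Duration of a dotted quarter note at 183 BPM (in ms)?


One quarter-note beat = 60000 / BPM = 60000 / 183 ms
Dotted quarter note = 3/2 × quarter note
Duration = 3/2 × 60000 / 183 = 90000 / 183
= 491.8 ms


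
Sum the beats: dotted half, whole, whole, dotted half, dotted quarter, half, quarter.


Beat values:
  dotted half = 3 beats
  whole = 4 beats
  whole = 4 beats
  dotted half = 3 beats
  dotted quarter = 1.5 beats
  half = 2 beats
  quarter = 1 beat
Sum = 3 + 4 + 4 + 3 + 1.5 + 2 + 1
= 18.5 beats


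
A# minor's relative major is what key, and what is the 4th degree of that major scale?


The relative major shares the key signature and is a minor 3rd above the minor tonic
A minor 3rd above A# is C#
→ relative major of A# minor is C# major
C# major scale: C# D# E# F# G# A# B#
= C# major; 4th degree = F#


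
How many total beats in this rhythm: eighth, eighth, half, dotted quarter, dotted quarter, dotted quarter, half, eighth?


Let's work it out.
Beat values:
  eighth = 0.5 beats
  eighth = 0.5 beats
  half = 2 beats
  dotted quarter = 1.5 beats
  dotted quarter = 1.5 beats
  dotted quarter = 1.5 beats
  half = 2 beats
  eighth = 0.5 beats
Sum = 0.5 + 0.5 + 2 + 1.5 + 1.5 + 1.5 + 2 + 0.5
= 10 beats


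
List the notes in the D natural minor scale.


Natural minor scale pattern: W-H-W-W-H-W-W (2-1-2-2-1-2-2 semitones)
Starting from D:
  D + 2 semitones → E
  E + 1 semitone → F
  F + 2 semitones → G
  G + 2 semitones → A
  A + 1 semitone → Bb
  Bb + 2 semitones → C
  C + 2 semitones → D
Scale = D E F G A Bb C


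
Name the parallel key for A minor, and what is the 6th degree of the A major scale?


Solution.
Parallel keys share the same tonic but differ in mode
A minor → parallel is A major
A major scale: A B C# D E F# G#
= A major; 6th degree = F#


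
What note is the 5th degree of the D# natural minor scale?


Step by step:
Natural minor scale pattern: W-H-W-W-H-W-W (2-1-2-2-1-2-2 semitones)
Starting from D#:
  D# + 2 semitones → E#
  E# + 1 semitone → F#
  F# + 2 semitones → G#
  G# + 2 semitones → A#
  A# + 1 semitone → B
  B + 2 semitones → C#
  C# + 2 semitones → D#
Scale: D# E# F# G# A# B C#
Degree 5 = A#


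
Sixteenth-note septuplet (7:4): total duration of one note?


Let's work it out.
Septuplet: 7 notes occupy the space of 4 sixteenth notes
Space = 4 × 1/4 = 1 beat
Each septuplet note = 1 / 7 = 1/7 beats
= 1/7 beats


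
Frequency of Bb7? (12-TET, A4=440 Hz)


f = 440 × 2^(n/12) where n = semitones from A4
Bb7: 37 semitones from A4
f = 440 × 2^(37/12)
f = 3729.31 Hz


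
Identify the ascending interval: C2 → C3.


Reasoning:
Letter names: C → C spans 8 letter names → an octave
Semitones: C2 → C3 = 12 half-steps
An octave of 12 semitones is a perfect octave
= perfect octave


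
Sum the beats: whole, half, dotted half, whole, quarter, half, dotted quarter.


Reasoning:
Beat values:
  whole = 4 beats
  half = 2 beats
  dotted half = 3 beats
  whole = 4 beats
  quarter = 1 beat
  half = 2 beats
  dotted quarter = 1.5 beats
Sum = 4 + 2 + 3 + 4 + 1 + 2 + 1.5
= 17.5 beats


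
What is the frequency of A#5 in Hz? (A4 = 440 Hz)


f = 440 × 2^(n/12) where n = semitones from A4
A#5: 13 semitones from A4
f = 440 × 2^(13/12)
f = 932.33 Hz


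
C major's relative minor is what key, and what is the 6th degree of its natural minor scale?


The relative minor shares the major's key signature and starts on its 6th degree
6th degree = a major 6th above the tonic; a major 6th above C is A
→ relative minor of C major is A minor
A natural minor scale: A B C D E F G
= A minor; 6th degree = F


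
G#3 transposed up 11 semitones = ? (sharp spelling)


Solution.
G#3: chromatic position 8 in octave 3 → absolute = 3×12 + 8 = 44
Transpose up 11: 44 + 11 = 55
55 = 4×12 + 7 → G in octave 4
Result = G4


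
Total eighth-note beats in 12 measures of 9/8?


Solution.
Time signature 9/8: the bottom number 8 means the eighth note gets one count
The top number 9 means 9 eighth-note beats per measure
Total = 9 × 12 measures
= 108 eighth-note beats


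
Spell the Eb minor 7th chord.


Minor 7th chord = root + minor 3rd + perfect 5th + minor 7th
Seventh chords stack in thirds, so the letter names are E-G-B-D
Root: Eb
Minor 3rd above Eb: Gb
Perfect 5th above Eb: Bb
Minor 7th above Eb: Db
Chord = Eb Gb Bb Db


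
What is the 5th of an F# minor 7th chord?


Reasoning:
Minor 7th chord = root + minor 3rd + perfect 5th + minor 7th
Seventh chords stack in thirds, so the letter names are F-A-C-E
Root: F#
Minor 3rd above F#: A
Perfect 5th above F#: C#
Minor 7th above F#: E
The 5th = C#


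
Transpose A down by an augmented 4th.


Let's work it out.
augmented 4th: 4 letter names, 6 semitones
Letter: A - 3 → E
Pitch: A - 6 semitones, spelled as an E → Eb
= Eb


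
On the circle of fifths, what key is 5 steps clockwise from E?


Each clockwise step on the circle of fifths moves up a perfect 5th
From E: E → B → F#/Gb → Db → Ab → Eb
= Eb


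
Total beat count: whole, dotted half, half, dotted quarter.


Working:
Beat values:
  whole = 4 beats
  dotted half = 3 beats
  half = 2 beats
  dotted quarter = 1.5 beats
Sum = 4 + 3 + 2 + 1.5
= 10.5 beats


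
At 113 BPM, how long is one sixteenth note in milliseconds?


One quarter-note beat = 60000 / BPM = 60000 / 113 ms
Sixteenth note = 1/4 × quarter note
Duration = 1/4 × 60000 / 113 = 15000 / 113
= 132.7 ms


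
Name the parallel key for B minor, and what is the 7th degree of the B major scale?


Reasoning:
Parallel keys share the same tonic but differ in mode
B minor → parallel is B major
B major scale: B C# D# E F# G# A#
= B major; 7th degree = A#


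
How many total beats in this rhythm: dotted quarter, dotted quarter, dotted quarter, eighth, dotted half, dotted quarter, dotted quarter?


Solution.
Beat values:
  dotted quarter = 1.5 beats
  dotted quarter = 1.5 beats
  dotted quarter = 1.5 beats
  eighth = 0.5 beats
  dotted half = 3 beats
  dotted quarter = 1.5 beats
  dotted quarter = 1.5 beats
Sum = 1.5 + 1.5 + 1.5 + 0.5 + 3 + 1.5 + 1.5
= 11 beats


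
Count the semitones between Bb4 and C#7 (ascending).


Absolute semitone position = octave×12 + chromatic position
Bb4: 4×12 + 10 = 58
C#7: 7×12 + 1 = 85
Difference = 85 - 58 = 27
= 27 semitones


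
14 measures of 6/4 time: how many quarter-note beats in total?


Time signature 6/4: the bottom number 4 means the quarter note gets one count
The top number 6 means 6 quarter-note beats per measure
Total = 6 × 14 measures
= 84 quarter-note beats


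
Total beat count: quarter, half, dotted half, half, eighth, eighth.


Step by step:
Beat values:
  quarter = 1 beat
  half = 2 beats
  dotted half = 3 beats
  half = 2 beats
  eighth = 0.5 beats
  eighth = 0.5 beats
Sum = 1 + 2 + 3 + 2 + 0.5 + 0.5
= 9 beats


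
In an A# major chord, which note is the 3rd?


Major triad = root + major 3rd (4 semitones) + perfect 5th (7 semitones)
A triad on A# stacks thirds, so the chord tones use letter names A-C-E
Root: A#
Major 3rd above A#: C##
Perfect 5th above A#: E#
The 3rd = C##


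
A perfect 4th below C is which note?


A 4th spans 4 letter names, so from C we land on G
A perfect 4th = 5 semitones below C
Spell G at that pitch: G
= G


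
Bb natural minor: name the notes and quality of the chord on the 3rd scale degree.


Step by step:
Bb natural minor scale: Bb C Db Eb F Gb Ab
Diatonic triad on degree 3 stacks scale notes 3, 5, 7: Db F Ab
Db→F = 4 semitones; Db→Ab = 7 semitones → major triad
= Db F Ab (major)


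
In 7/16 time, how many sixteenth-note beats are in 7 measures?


Step by step:
Time signature 7/16: the bottom number 16 means the sixteenth note gets one count
The top number 7 means 7 sixteenth-note beats per measure
Total = 7 × 7 measures
= 49 sixteenth-note beats


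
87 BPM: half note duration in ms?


Solution.
One quarter-note beat = 60000 / BPM = 60000 / 87 ms
Half note = 2 × quarter note
Duration = 2 × 60000 / 87 = 120000 / 87
= 1379.3 ms


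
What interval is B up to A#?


Let's work it out.
Letter names: B → A spans 7 letter names → a 7th
Semitones: B → A# = 11 half-steps
A 7th of 11 semitones is a major 7th
= major 7th


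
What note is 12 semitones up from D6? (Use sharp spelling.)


D6: chromatic position 2 in octave 6 → absolute = 6×12 + 2 = 74
Transpose up 12: 74 + 12 = 86
86 = 7×12 + 2 → D in octave 7
Result = D7


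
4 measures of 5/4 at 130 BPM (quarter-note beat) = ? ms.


Let's work it out.
Quarter-note beat duration = 60000 / 130 ms
Beats per measure (5/4) = 5
One measure = 5 × 60000 / 130 = 300000 / 130 ms
4 measures = 4 × 300000 / 130 = 1200000 / 130
= 9230.8 ms


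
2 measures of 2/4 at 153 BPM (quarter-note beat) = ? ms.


Let's work it out.
Quarter-note beat duration = 60000 / 153 ms
Beats per measure (2/4) = 2
One measure = 2 × 60000 / 153 = 120000 / 153 ms
2 measures = 2 × 120000 / 153 = 240000 / 153
= 1568.6 ms


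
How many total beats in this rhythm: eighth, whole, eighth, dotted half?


Let's work it out.
Beat values:
  eighth = 0.5 beats
  whole = 4 beats
  eighth = 0.5 beats
  dotted half = 3 beats
Sum = 0.5 + 4 + 0.5 + 3
= 8 beats


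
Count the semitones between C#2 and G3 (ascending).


Let's work it out.
Absolute semitone position = octave×12 + chromatic position
C#2: 2×12 + 1 = 25
G3: 3×12 + 7 = 43
Difference = 43 - 25 = 18
= 18 semitones


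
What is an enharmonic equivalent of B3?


Enharmonic notes sound the same pitch but are spelled with different letter names
B and Cb name the same pitch class
Octave numbers change at C, so B3 = Cb4
= Cb4


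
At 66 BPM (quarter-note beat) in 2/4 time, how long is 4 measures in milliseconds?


Quarter-note beat duration = 60000 / 66 ms
Beats per measure (2/4) = 2
One measure = 2 × 60000 / 66 = 120000 / 66 ms
4 measures = 4 × 120000 / 66 = 480000 / 66
= 7272.7 ms


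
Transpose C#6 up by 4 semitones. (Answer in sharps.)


Reasoning:
C#6: chromatic position 1 in octave 6 → absolute = 6×12 + 1 = 73
Transpose up 4: 73 + 4 = 77
77 = 6×12 + 5 → F in octave 6
Result = F6


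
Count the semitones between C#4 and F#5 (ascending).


Absolute semitone position = octave×12 + chromatic position
C#4: 4×12 + 1 = 49
F#5: 5×12 + 6 = 66
Difference = 66 - 49 = 17
= 17 semitones


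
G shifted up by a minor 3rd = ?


minor 3rd: 3 letter names, 3 semitones
Letter: G + 2 → B
Pitch: G + 3 semitones, spelled as a B → Bb
= Bb


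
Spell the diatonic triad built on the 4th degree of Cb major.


Reasoning:
Cb major scale: Cb Db Eb Fb Gb Ab Bb
Diatonic triad on degree 4 stacks scale notes 4, 6, 1: Fb Ab Cb
Fb→Ab = 4 semitones; Fb→Cb = 7 semitones → major triad
= Fb Ab Cb (major)


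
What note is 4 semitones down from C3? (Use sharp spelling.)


Working:
C3: chromatic position 0 in octave 3 → absolute = 3×12 + 0 = 36
Transpose down 4: 36 - 4 = 32
32 = 2×12 + 8 → G# in octave 2
Result = G#2


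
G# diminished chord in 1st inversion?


Reasoning:
Root position: G# B D
1st inversion: move root up an octave
Bass note: B
Notes (bottom to top) = B D G#


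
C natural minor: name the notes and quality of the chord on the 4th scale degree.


C natural minor scale: C D Eb F G Ab Bb
Diatonic triad on degree 4 stacks scale notes 4, 6, 1: F Ab C
F→Ab = 3 semitones; F→C = 7 semitones → minor triad
= F Ab C (minor)


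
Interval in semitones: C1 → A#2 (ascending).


Absolute semitone position = octave×12 + chromatic position
C1: 1×12 + 0 = 12
A#2: 2×12 + 10 = 34
Difference = 34 - 12 = 22
= 22 semitones


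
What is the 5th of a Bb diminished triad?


Working:
Diminished triad = root + minor 3rd (3 semitones) + diminished 5th (6 semitones)
A triad on Bb stacks thirds, so the chord tones use letter names B-D-F
Root: Bb
Minor 3rd above Bb: Db
Diminished 5th above Bb: Fb
The 5th = Fb


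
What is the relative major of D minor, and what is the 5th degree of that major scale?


Solution.
The relative major shares the key signature and is a minor 3rd above the minor tonic
A minor 3rd above D is F
→ relative major of D minor is F major
F major scale: F G A Bb C D E
= F major; 5th degree = C


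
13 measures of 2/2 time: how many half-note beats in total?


Working:
Time signature 2/2: the bottom number 2 means the half note gets one count
The top number 2 means 2 half-note beats per measure
Total = 2 × 13 measures
= 26 half-note beats


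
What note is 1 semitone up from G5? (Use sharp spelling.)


Working:
G5: chromatic position 7 in octave 5 → absolute = 5×12 + 7 = 67
Transpose up 1: 67 + 1 = 68
68 = 5×12 + 8 → G# in octave 5
Result = G#5
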